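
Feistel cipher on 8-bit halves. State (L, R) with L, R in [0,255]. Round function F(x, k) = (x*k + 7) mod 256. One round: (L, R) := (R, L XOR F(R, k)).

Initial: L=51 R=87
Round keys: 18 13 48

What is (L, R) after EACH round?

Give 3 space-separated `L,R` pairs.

Answer: 87,22 22,114 114,113

Derivation:
Round 1 (k=18): L=87 R=22
Round 2 (k=13): L=22 R=114
Round 3 (k=48): L=114 R=113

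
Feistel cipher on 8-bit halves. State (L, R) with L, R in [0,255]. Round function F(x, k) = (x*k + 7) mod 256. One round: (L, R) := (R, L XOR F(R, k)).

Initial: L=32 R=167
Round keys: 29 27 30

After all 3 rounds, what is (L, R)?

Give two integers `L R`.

Answer: 138 225

Derivation:
Round 1 (k=29): L=167 R=210
Round 2 (k=27): L=210 R=138
Round 3 (k=30): L=138 R=225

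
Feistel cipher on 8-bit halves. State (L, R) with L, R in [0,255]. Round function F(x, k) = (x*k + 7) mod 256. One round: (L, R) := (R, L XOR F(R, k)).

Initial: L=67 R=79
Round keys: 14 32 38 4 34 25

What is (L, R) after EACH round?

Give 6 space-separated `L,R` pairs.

Round 1 (k=14): L=79 R=26
Round 2 (k=32): L=26 R=8
Round 3 (k=38): L=8 R=45
Round 4 (k=4): L=45 R=179
Round 5 (k=34): L=179 R=224
Round 6 (k=25): L=224 R=84

Answer: 79,26 26,8 8,45 45,179 179,224 224,84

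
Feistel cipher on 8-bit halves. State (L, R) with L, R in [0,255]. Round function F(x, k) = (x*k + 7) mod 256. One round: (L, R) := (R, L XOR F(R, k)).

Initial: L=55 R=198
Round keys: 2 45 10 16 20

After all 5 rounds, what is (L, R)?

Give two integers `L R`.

Answer: 202 66

Derivation:
Round 1 (k=2): L=198 R=164
Round 2 (k=45): L=164 R=29
Round 3 (k=10): L=29 R=141
Round 4 (k=16): L=141 R=202
Round 5 (k=20): L=202 R=66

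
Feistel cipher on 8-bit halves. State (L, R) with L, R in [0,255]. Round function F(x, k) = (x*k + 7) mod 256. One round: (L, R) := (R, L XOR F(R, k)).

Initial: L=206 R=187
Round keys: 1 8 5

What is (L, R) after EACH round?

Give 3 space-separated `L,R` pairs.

Answer: 187,12 12,220 220,95

Derivation:
Round 1 (k=1): L=187 R=12
Round 2 (k=8): L=12 R=220
Round 3 (k=5): L=220 R=95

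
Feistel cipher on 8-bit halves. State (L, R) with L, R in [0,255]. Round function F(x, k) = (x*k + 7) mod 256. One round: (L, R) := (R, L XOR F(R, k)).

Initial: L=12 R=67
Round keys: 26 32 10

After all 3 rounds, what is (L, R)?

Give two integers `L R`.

Answer: 100 54

Derivation:
Round 1 (k=26): L=67 R=217
Round 2 (k=32): L=217 R=100
Round 3 (k=10): L=100 R=54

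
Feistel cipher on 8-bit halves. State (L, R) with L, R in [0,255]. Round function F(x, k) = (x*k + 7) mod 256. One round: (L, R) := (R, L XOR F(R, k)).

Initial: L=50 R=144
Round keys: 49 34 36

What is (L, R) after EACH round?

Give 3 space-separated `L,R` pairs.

Answer: 144,165 165,97 97,14

Derivation:
Round 1 (k=49): L=144 R=165
Round 2 (k=34): L=165 R=97
Round 3 (k=36): L=97 R=14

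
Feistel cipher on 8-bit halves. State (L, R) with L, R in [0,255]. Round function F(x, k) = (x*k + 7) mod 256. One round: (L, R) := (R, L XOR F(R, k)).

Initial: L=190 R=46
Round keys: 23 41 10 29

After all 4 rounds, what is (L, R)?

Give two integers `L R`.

Round 1 (k=23): L=46 R=151
Round 2 (k=41): L=151 R=24
Round 3 (k=10): L=24 R=96
Round 4 (k=29): L=96 R=255

Answer: 96 255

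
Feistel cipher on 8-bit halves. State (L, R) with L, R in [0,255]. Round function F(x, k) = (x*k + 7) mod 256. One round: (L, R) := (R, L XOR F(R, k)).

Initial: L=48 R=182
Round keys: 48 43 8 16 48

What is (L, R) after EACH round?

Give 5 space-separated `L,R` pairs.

Round 1 (k=48): L=182 R=23
Round 2 (k=43): L=23 R=82
Round 3 (k=8): L=82 R=128
Round 4 (k=16): L=128 R=85
Round 5 (k=48): L=85 R=119

Answer: 182,23 23,82 82,128 128,85 85,119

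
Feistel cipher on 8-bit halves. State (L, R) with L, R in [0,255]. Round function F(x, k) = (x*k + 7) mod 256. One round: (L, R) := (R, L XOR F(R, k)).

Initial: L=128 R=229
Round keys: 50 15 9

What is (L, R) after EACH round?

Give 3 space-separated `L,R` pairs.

Round 1 (k=50): L=229 R=65
Round 2 (k=15): L=65 R=51
Round 3 (k=9): L=51 R=147

Answer: 229,65 65,51 51,147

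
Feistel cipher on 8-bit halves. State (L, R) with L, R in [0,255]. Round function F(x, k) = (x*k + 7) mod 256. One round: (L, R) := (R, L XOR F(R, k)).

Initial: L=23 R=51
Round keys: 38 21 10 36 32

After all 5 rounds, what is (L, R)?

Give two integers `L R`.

Round 1 (k=38): L=51 R=142
Round 2 (k=21): L=142 R=158
Round 3 (k=10): L=158 R=189
Round 4 (k=36): L=189 R=5
Round 5 (k=32): L=5 R=26

Answer: 5 26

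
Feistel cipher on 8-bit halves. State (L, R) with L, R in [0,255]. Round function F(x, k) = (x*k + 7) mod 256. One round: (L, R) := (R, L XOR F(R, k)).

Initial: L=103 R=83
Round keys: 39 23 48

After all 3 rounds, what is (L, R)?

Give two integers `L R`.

Answer: 23 156

Derivation:
Round 1 (k=39): L=83 R=203
Round 2 (k=23): L=203 R=23
Round 3 (k=48): L=23 R=156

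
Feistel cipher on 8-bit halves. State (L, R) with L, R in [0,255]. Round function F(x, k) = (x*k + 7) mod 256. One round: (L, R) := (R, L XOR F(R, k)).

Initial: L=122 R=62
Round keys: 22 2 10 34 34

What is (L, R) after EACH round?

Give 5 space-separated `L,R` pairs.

Answer: 62,33 33,119 119,140 140,232 232,91

Derivation:
Round 1 (k=22): L=62 R=33
Round 2 (k=2): L=33 R=119
Round 3 (k=10): L=119 R=140
Round 4 (k=34): L=140 R=232
Round 5 (k=34): L=232 R=91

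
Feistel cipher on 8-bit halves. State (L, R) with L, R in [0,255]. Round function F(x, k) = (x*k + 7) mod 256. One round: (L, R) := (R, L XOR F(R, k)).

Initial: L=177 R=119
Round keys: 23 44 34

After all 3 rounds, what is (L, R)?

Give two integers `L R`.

Round 1 (k=23): L=119 R=9
Round 2 (k=44): L=9 R=228
Round 3 (k=34): L=228 R=70

Answer: 228 70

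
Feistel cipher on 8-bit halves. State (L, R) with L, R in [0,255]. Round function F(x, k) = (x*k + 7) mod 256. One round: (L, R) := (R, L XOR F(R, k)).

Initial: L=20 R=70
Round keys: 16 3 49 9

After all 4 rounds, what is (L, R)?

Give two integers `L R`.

Round 1 (k=16): L=70 R=115
Round 2 (k=3): L=115 R=38
Round 3 (k=49): L=38 R=62
Round 4 (k=9): L=62 R=19

Answer: 62 19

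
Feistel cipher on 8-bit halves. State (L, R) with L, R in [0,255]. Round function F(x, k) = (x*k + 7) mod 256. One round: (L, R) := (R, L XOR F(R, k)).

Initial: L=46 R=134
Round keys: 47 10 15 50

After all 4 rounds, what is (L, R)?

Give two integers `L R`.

Round 1 (k=47): L=134 R=143
Round 2 (k=10): L=143 R=27
Round 3 (k=15): L=27 R=19
Round 4 (k=50): L=19 R=166

Answer: 19 166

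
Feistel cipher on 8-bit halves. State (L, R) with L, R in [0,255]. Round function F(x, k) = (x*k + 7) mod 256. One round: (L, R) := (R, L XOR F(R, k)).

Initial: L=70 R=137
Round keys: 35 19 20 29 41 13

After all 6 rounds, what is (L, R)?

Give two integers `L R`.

Round 1 (k=35): L=137 R=132
Round 2 (k=19): L=132 R=90
Round 3 (k=20): L=90 R=139
Round 4 (k=29): L=139 R=156
Round 5 (k=41): L=156 R=136
Round 6 (k=13): L=136 R=115

Answer: 136 115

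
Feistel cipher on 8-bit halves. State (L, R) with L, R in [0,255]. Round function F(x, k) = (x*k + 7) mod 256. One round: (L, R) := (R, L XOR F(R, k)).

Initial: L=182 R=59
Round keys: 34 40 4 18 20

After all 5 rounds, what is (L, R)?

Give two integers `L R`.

Answer: 59 223

Derivation:
Round 1 (k=34): L=59 R=107
Round 2 (k=40): L=107 R=132
Round 3 (k=4): L=132 R=124
Round 4 (k=18): L=124 R=59
Round 5 (k=20): L=59 R=223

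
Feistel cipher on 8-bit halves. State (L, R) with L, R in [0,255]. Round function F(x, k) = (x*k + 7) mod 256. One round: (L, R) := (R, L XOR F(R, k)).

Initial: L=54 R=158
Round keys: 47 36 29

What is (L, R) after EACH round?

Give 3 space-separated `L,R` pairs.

Round 1 (k=47): L=158 R=63
Round 2 (k=36): L=63 R=125
Round 3 (k=29): L=125 R=15

Answer: 158,63 63,125 125,15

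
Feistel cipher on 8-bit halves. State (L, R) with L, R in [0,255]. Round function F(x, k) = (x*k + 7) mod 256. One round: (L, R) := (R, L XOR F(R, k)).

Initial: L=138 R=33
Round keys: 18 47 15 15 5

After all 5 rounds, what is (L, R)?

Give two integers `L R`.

Round 1 (k=18): L=33 R=211
Round 2 (k=47): L=211 R=229
Round 3 (k=15): L=229 R=161
Round 4 (k=15): L=161 R=147
Round 5 (k=5): L=147 R=71

Answer: 147 71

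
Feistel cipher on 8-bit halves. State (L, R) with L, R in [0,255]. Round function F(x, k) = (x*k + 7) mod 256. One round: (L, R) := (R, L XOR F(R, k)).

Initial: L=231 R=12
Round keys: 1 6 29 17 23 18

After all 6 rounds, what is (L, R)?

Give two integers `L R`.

Answer: 95 103

Derivation:
Round 1 (k=1): L=12 R=244
Round 2 (k=6): L=244 R=179
Round 3 (k=29): L=179 R=186
Round 4 (k=17): L=186 R=210
Round 5 (k=23): L=210 R=95
Round 6 (k=18): L=95 R=103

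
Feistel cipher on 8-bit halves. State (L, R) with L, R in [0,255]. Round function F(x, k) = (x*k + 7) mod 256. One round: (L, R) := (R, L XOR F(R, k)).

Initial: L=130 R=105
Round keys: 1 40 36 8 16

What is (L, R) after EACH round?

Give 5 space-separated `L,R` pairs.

Round 1 (k=1): L=105 R=242
Round 2 (k=40): L=242 R=190
Round 3 (k=36): L=190 R=77
Round 4 (k=8): L=77 R=209
Round 5 (k=16): L=209 R=90

Answer: 105,242 242,190 190,77 77,209 209,90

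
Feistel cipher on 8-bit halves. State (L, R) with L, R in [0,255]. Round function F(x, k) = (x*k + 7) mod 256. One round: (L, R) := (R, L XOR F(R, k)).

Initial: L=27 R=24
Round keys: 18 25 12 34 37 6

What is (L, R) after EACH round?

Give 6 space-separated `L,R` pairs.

Round 1 (k=18): L=24 R=172
Round 2 (k=25): L=172 R=203
Round 3 (k=12): L=203 R=39
Round 4 (k=34): L=39 R=254
Round 5 (k=37): L=254 R=154
Round 6 (k=6): L=154 R=93

Answer: 24,172 172,203 203,39 39,254 254,154 154,93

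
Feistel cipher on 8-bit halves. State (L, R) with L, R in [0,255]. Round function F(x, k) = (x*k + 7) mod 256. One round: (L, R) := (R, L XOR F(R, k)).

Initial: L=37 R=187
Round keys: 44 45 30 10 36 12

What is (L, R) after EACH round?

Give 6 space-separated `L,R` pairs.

Answer: 187,14 14,198 198,53 53,223 223,86 86,208

Derivation:
Round 1 (k=44): L=187 R=14
Round 2 (k=45): L=14 R=198
Round 3 (k=30): L=198 R=53
Round 4 (k=10): L=53 R=223
Round 5 (k=36): L=223 R=86
Round 6 (k=12): L=86 R=208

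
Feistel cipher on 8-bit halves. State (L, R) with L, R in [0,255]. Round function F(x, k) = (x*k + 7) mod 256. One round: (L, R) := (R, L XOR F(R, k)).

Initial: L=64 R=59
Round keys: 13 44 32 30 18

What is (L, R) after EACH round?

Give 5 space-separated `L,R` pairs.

Answer: 59,70 70,52 52,193 193,145 145,248

Derivation:
Round 1 (k=13): L=59 R=70
Round 2 (k=44): L=70 R=52
Round 3 (k=32): L=52 R=193
Round 4 (k=30): L=193 R=145
Round 5 (k=18): L=145 R=248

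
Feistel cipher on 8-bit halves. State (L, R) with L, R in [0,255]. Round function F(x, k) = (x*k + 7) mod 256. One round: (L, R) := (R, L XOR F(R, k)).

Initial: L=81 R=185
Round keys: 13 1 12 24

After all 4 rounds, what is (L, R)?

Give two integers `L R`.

Answer: 222 42

Derivation:
Round 1 (k=13): L=185 R=61
Round 2 (k=1): L=61 R=253
Round 3 (k=12): L=253 R=222
Round 4 (k=24): L=222 R=42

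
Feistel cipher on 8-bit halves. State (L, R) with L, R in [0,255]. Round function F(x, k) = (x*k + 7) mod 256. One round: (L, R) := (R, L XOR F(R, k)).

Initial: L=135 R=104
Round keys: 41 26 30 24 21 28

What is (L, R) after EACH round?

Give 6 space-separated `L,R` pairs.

Answer: 104,40 40,127 127,193 193,96 96,38 38,79

Derivation:
Round 1 (k=41): L=104 R=40
Round 2 (k=26): L=40 R=127
Round 3 (k=30): L=127 R=193
Round 4 (k=24): L=193 R=96
Round 5 (k=21): L=96 R=38
Round 6 (k=28): L=38 R=79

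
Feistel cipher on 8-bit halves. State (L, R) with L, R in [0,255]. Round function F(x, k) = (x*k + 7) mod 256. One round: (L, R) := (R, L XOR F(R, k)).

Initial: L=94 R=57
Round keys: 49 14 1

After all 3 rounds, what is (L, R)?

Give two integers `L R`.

Round 1 (k=49): L=57 R=174
Round 2 (k=14): L=174 R=178
Round 3 (k=1): L=178 R=23

Answer: 178 23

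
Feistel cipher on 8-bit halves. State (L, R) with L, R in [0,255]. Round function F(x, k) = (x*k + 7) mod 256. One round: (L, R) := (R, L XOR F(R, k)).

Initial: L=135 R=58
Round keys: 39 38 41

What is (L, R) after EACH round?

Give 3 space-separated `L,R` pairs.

Answer: 58,90 90,89 89,18

Derivation:
Round 1 (k=39): L=58 R=90
Round 2 (k=38): L=90 R=89
Round 3 (k=41): L=89 R=18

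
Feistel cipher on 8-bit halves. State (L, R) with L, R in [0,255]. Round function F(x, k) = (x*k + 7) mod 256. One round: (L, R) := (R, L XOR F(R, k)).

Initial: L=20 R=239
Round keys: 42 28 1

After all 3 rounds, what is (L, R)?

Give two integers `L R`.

Round 1 (k=42): L=239 R=41
Round 2 (k=28): L=41 R=108
Round 3 (k=1): L=108 R=90

Answer: 108 90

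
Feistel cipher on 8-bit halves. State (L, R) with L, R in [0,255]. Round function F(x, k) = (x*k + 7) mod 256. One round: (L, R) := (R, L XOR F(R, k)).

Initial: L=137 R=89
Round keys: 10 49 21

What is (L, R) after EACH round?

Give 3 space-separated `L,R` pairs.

Round 1 (k=10): L=89 R=8
Round 2 (k=49): L=8 R=214
Round 3 (k=21): L=214 R=157

Answer: 89,8 8,214 214,157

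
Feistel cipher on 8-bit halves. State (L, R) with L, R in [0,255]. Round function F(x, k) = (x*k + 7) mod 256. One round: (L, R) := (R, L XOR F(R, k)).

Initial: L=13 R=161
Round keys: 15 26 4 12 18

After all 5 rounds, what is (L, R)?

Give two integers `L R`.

Round 1 (k=15): L=161 R=123
Round 2 (k=26): L=123 R=36
Round 3 (k=4): L=36 R=236
Round 4 (k=12): L=236 R=51
Round 5 (k=18): L=51 R=113

Answer: 51 113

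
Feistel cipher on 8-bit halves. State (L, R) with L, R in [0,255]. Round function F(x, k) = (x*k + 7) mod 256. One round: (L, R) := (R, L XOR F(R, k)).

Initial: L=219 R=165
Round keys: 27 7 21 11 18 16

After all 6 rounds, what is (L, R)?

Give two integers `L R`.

Round 1 (k=27): L=165 R=181
Round 2 (k=7): L=181 R=95
Round 3 (k=21): L=95 R=103
Round 4 (k=11): L=103 R=43
Round 5 (k=18): L=43 R=106
Round 6 (k=16): L=106 R=140

Answer: 106 140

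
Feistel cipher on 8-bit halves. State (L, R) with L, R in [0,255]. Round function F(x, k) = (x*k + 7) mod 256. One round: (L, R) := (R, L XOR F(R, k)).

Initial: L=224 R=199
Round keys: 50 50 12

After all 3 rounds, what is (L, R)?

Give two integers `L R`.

Round 1 (k=50): L=199 R=5
Round 2 (k=50): L=5 R=198
Round 3 (k=12): L=198 R=74

Answer: 198 74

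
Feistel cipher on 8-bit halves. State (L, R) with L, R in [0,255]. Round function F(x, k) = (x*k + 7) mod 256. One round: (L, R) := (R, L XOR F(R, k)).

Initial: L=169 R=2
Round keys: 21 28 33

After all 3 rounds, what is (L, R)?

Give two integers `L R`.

Answer: 165 212

Derivation:
Round 1 (k=21): L=2 R=152
Round 2 (k=28): L=152 R=165
Round 3 (k=33): L=165 R=212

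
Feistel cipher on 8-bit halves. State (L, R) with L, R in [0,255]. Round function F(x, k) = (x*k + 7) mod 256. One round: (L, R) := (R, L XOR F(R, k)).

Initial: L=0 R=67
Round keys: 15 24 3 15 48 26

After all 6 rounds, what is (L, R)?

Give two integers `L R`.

Answer: 192 83

Derivation:
Round 1 (k=15): L=67 R=244
Round 2 (k=24): L=244 R=164
Round 3 (k=3): L=164 R=7
Round 4 (k=15): L=7 R=212
Round 5 (k=48): L=212 R=192
Round 6 (k=26): L=192 R=83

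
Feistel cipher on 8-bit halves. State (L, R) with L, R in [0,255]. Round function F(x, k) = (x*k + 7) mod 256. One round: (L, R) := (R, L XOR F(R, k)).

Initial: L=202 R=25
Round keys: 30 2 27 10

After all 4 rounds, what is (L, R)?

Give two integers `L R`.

Round 1 (k=30): L=25 R=63
Round 2 (k=2): L=63 R=156
Round 3 (k=27): L=156 R=68
Round 4 (k=10): L=68 R=51

Answer: 68 51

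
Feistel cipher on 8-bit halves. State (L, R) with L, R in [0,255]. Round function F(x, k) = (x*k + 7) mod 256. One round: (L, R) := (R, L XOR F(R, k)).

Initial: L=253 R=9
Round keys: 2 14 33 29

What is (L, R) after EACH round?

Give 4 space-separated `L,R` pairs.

Round 1 (k=2): L=9 R=228
Round 2 (k=14): L=228 R=118
Round 3 (k=33): L=118 R=217
Round 4 (k=29): L=217 R=234

Answer: 9,228 228,118 118,217 217,234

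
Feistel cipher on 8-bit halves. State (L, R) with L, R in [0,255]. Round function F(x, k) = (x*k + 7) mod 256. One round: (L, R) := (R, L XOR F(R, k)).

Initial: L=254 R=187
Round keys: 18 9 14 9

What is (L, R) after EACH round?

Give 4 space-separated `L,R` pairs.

Round 1 (k=18): L=187 R=211
Round 2 (k=9): L=211 R=201
Round 3 (k=14): L=201 R=214
Round 4 (k=9): L=214 R=68

Answer: 187,211 211,201 201,214 214,68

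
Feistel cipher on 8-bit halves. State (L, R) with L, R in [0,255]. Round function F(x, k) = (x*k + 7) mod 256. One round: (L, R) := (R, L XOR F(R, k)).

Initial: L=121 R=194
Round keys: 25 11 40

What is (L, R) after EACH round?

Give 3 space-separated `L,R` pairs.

Round 1 (k=25): L=194 R=128
Round 2 (k=11): L=128 R=69
Round 3 (k=40): L=69 R=79

Answer: 194,128 128,69 69,79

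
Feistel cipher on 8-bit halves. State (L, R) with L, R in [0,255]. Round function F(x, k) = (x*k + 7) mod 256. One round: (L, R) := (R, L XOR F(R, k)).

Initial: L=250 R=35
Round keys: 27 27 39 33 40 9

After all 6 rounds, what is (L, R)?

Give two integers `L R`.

Round 1 (k=27): L=35 R=66
Round 2 (k=27): L=66 R=222
Round 3 (k=39): L=222 R=155
Round 4 (k=33): L=155 R=220
Round 5 (k=40): L=220 R=252
Round 6 (k=9): L=252 R=63

Answer: 252 63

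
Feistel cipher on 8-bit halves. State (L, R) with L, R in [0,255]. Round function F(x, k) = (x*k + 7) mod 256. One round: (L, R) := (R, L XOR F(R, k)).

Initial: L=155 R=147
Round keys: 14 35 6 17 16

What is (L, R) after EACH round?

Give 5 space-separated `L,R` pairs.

Answer: 147,138 138,118 118,65 65,46 46,166

Derivation:
Round 1 (k=14): L=147 R=138
Round 2 (k=35): L=138 R=118
Round 3 (k=6): L=118 R=65
Round 4 (k=17): L=65 R=46
Round 5 (k=16): L=46 R=166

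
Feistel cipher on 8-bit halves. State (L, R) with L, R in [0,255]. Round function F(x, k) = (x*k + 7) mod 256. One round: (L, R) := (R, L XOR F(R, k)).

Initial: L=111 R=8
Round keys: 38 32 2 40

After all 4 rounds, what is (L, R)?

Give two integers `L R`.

Round 1 (k=38): L=8 R=88
Round 2 (k=32): L=88 R=15
Round 3 (k=2): L=15 R=125
Round 4 (k=40): L=125 R=128

Answer: 125 128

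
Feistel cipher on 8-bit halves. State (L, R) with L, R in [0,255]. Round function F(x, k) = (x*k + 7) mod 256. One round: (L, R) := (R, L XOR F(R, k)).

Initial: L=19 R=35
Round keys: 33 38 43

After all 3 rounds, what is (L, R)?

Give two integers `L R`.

Round 1 (k=33): L=35 R=153
Round 2 (k=38): L=153 R=158
Round 3 (k=43): L=158 R=8

Answer: 158 8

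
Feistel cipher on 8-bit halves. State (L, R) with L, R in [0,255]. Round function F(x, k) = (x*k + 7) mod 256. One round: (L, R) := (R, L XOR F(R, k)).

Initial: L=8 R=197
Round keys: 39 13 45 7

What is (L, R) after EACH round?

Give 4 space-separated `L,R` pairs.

Round 1 (k=39): L=197 R=2
Round 2 (k=13): L=2 R=228
Round 3 (k=45): L=228 R=25
Round 4 (k=7): L=25 R=82

Answer: 197,2 2,228 228,25 25,82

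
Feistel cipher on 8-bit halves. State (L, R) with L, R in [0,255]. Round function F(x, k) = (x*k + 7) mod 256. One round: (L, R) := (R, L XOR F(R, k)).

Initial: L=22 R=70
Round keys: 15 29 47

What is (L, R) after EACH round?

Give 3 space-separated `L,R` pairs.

Round 1 (k=15): L=70 R=55
Round 2 (k=29): L=55 R=4
Round 3 (k=47): L=4 R=244

Answer: 70,55 55,4 4,244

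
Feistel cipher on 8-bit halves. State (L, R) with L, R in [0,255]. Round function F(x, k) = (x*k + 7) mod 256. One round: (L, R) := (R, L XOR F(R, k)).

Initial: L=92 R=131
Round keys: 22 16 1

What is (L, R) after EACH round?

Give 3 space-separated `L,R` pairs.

Answer: 131,21 21,212 212,206

Derivation:
Round 1 (k=22): L=131 R=21
Round 2 (k=16): L=21 R=212
Round 3 (k=1): L=212 R=206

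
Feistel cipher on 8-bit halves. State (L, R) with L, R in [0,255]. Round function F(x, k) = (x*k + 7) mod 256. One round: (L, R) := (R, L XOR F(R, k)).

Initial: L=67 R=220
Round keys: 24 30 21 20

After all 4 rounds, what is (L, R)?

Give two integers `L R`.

Round 1 (k=24): L=220 R=228
Round 2 (k=30): L=228 R=99
Round 3 (k=21): L=99 R=194
Round 4 (k=20): L=194 R=76

Answer: 194 76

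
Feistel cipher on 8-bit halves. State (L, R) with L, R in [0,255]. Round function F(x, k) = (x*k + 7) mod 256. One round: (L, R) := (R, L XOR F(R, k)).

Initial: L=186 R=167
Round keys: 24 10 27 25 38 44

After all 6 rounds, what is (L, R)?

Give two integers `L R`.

Round 1 (k=24): L=167 R=21
Round 2 (k=10): L=21 R=126
Round 3 (k=27): L=126 R=68
Round 4 (k=25): L=68 R=213
Round 5 (k=38): L=213 R=225
Round 6 (k=44): L=225 R=102

Answer: 225 102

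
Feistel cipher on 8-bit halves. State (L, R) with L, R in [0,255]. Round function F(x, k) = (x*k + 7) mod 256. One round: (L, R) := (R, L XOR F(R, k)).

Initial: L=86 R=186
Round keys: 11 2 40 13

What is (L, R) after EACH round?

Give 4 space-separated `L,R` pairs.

Answer: 186,83 83,23 23,204 204,116

Derivation:
Round 1 (k=11): L=186 R=83
Round 2 (k=2): L=83 R=23
Round 3 (k=40): L=23 R=204
Round 4 (k=13): L=204 R=116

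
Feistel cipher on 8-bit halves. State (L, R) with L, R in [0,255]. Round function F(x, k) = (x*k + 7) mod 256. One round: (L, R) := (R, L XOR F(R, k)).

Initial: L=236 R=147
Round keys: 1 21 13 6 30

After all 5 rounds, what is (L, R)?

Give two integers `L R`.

Answer: 63 234

Derivation:
Round 1 (k=1): L=147 R=118
Round 2 (k=21): L=118 R=38
Round 3 (k=13): L=38 R=131
Round 4 (k=6): L=131 R=63
Round 5 (k=30): L=63 R=234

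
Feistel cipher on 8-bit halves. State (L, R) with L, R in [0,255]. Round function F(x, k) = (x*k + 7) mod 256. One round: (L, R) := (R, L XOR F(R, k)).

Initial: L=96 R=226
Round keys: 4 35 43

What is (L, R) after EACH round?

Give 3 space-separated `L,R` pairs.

Round 1 (k=4): L=226 R=239
Round 2 (k=35): L=239 R=86
Round 3 (k=43): L=86 R=150

Answer: 226,239 239,86 86,150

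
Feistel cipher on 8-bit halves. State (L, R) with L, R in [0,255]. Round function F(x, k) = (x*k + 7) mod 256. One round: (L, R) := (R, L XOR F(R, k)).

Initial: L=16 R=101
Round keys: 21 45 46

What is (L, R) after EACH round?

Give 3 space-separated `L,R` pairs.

Answer: 101,64 64,34 34,99

Derivation:
Round 1 (k=21): L=101 R=64
Round 2 (k=45): L=64 R=34
Round 3 (k=46): L=34 R=99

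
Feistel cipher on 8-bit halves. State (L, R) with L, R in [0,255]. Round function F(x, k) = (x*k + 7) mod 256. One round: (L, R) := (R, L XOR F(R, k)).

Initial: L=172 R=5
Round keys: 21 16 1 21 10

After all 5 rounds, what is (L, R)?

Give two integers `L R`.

Round 1 (k=21): L=5 R=220
Round 2 (k=16): L=220 R=194
Round 3 (k=1): L=194 R=21
Round 4 (k=21): L=21 R=2
Round 5 (k=10): L=2 R=14

Answer: 2 14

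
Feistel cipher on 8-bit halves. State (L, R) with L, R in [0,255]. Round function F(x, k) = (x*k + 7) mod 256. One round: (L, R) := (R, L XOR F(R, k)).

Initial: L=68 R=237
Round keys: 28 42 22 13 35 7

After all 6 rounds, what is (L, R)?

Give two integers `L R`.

Round 1 (k=28): L=237 R=183
Round 2 (k=42): L=183 R=224
Round 3 (k=22): L=224 R=240
Round 4 (k=13): L=240 R=215
Round 5 (k=35): L=215 R=156
Round 6 (k=7): L=156 R=156

Answer: 156 156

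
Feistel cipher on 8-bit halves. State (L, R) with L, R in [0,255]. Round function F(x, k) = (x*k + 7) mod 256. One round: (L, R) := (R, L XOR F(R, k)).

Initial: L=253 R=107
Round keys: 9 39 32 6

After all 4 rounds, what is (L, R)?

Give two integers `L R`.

Answer: 80 228

Derivation:
Round 1 (k=9): L=107 R=55
Round 2 (k=39): L=55 R=3
Round 3 (k=32): L=3 R=80
Round 4 (k=6): L=80 R=228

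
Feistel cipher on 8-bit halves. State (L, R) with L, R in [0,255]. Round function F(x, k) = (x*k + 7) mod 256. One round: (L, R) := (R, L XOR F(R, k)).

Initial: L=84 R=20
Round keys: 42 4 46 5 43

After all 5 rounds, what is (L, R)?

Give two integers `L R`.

Round 1 (k=42): L=20 R=27
Round 2 (k=4): L=27 R=103
Round 3 (k=46): L=103 R=146
Round 4 (k=5): L=146 R=134
Round 5 (k=43): L=134 R=27

Answer: 134 27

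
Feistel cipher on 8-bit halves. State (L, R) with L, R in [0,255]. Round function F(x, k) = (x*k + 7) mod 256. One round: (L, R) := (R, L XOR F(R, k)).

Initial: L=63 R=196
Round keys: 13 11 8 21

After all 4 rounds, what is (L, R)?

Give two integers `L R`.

Answer: 123 169

Derivation:
Round 1 (k=13): L=196 R=196
Round 2 (k=11): L=196 R=183
Round 3 (k=8): L=183 R=123
Round 4 (k=21): L=123 R=169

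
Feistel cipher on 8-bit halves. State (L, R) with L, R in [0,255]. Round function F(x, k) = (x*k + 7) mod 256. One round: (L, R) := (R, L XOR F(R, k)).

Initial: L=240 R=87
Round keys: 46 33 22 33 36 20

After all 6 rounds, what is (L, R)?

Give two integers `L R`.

Round 1 (k=46): L=87 R=89
Round 2 (k=33): L=89 R=215
Round 3 (k=22): L=215 R=216
Round 4 (k=33): L=216 R=8
Round 5 (k=36): L=8 R=255
Round 6 (k=20): L=255 R=251

Answer: 255 251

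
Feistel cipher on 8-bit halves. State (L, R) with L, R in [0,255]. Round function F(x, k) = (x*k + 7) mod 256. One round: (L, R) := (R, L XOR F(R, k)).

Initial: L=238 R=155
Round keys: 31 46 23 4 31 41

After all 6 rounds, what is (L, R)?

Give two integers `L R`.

Answer: 201 59

Derivation:
Round 1 (k=31): L=155 R=34
Round 2 (k=46): L=34 R=184
Round 3 (k=23): L=184 R=173
Round 4 (k=4): L=173 R=3
Round 5 (k=31): L=3 R=201
Round 6 (k=41): L=201 R=59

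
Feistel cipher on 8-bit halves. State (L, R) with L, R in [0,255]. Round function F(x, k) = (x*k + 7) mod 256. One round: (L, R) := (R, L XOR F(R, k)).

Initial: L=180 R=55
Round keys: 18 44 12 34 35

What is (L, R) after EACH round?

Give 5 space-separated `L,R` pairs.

Round 1 (k=18): L=55 R=81
Round 2 (k=44): L=81 R=196
Round 3 (k=12): L=196 R=102
Round 4 (k=34): L=102 R=87
Round 5 (k=35): L=87 R=138

Answer: 55,81 81,196 196,102 102,87 87,138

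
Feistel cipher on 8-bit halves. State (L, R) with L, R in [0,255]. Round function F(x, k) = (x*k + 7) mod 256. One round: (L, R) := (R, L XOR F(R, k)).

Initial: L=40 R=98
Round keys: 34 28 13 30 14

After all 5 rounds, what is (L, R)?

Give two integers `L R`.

Answer: 240 104

Derivation:
Round 1 (k=34): L=98 R=35
Round 2 (k=28): L=35 R=185
Round 3 (k=13): L=185 R=79
Round 4 (k=30): L=79 R=240
Round 5 (k=14): L=240 R=104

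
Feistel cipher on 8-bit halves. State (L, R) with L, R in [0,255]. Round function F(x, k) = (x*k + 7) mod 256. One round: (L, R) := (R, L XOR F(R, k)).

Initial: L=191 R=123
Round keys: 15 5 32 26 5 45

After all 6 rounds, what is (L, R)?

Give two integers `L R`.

Answer: 117 218

Derivation:
Round 1 (k=15): L=123 R=131
Round 2 (k=5): L=131 R=237
Round 3 (k=32): L=237 R=36
Round 4 (k=26): L=36 R=66
Round 5 (k=5): L=66 R=117
Round 6 (k=45): L=117 R=218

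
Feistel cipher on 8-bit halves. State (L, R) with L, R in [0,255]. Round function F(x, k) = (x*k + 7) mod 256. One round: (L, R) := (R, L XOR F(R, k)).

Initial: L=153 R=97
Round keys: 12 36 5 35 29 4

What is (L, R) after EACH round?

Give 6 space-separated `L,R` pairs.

Answer: 97,10 10,14 14,71 71,178 178,118 118,109

Derivation:
Round 1 (k=12): L=97 R=10
Round 2 (k=36): L=10 R=14
Round 3 (k=5): L=14 R=71
Round 4 (k=35): L=71 R=178
Round 5 (k=29): L=178 R=118
Round 6 (k=4): L=118 R=109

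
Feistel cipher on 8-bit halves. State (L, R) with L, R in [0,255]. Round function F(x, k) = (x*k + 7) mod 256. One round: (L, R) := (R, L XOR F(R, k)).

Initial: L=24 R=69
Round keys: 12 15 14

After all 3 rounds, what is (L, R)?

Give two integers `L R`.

Answer: 25 62

Derivation:
Round 1 (k=12): L=69 R=91
Round 2 (k=15): L=91 R=25
Round 3 (k=14): L=25 R=62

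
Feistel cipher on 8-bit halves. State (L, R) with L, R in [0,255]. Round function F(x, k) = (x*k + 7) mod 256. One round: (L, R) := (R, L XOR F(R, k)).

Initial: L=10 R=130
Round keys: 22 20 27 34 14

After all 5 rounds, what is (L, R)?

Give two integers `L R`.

Answer: 180 172

Derivation:
Round 1 (k=22): L=130 R=57
Round 2 (k=20): L=57 R=249
Round 3 (k=27): L=249 R=115
Round 4 (k=34): L=115 R=180
Round 5 (k=14): L=180 R=172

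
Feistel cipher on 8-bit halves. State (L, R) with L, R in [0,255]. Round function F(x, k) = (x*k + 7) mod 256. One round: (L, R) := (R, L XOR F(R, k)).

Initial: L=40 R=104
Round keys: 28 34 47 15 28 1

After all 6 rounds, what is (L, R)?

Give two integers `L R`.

Round 1 (k=28): L=104 R=79
Round 2 (k=34): L=79 R=237
Round 3 (k=47): L=237 R=197
Round 4 (k=15): L=197 R=127
Round 5 (k=28): L=127 R=46
Round 6 (k=1): L=46 R=74

Answer: 46 74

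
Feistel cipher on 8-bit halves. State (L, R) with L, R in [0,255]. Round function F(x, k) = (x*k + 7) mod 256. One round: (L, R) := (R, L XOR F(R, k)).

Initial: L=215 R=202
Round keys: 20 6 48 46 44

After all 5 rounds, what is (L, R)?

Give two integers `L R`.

Round 1 (k=20): L=202 R=24
Round 2 (k=6): L=24 R=93
Round 3 (k=48): L=93 R=111
Round 4 (k=46): L=111 R=164
Round 5 (k=44): L=164 R=88

Answer: 164 88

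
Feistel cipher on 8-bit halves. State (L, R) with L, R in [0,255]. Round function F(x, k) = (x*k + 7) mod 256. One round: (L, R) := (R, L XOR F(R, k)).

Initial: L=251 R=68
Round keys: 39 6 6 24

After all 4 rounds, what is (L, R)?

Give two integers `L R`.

Answer: 97 204

Derivation:
Round 1 (k=39): L=68 R=152
Round 2 (k=6): L=152 R=211
Round 3 (k=6): L=211 R=97
Round 4 (k=24): L=97 R=204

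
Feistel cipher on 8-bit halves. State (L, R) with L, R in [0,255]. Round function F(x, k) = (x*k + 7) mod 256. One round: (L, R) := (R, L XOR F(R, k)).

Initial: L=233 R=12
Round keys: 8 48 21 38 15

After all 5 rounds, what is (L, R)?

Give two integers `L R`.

Answer: 172 155

Derivation:
Round 1 (k=8): L=12 R=142
Round 2 (k=48): L=142 R=171
Round 3 (k=21): L=171 R=128
Round 4 (k=38): L=128 R=172
Round 5 (k=15): L=172 R=155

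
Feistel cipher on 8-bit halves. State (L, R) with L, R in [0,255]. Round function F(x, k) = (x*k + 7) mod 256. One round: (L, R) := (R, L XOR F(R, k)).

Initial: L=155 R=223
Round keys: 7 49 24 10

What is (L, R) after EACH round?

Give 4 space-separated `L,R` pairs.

Answer: 223,187 187,13 13,132 132,34

Derivation:
Round 1 (k=7): L=223 R=187
Round 2 (k=49): L=187 R=13
Round 3 (k=24): L=13 R=132
Round 4 (k=10): L=132 R=34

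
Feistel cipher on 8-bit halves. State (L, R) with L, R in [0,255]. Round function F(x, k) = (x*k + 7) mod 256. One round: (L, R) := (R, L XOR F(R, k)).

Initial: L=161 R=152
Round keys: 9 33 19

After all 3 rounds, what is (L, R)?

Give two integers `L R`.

Answer: 93 16

Derivation:
Round 1 (k=9): L=152 R=254
Round 2 (k=33): L=254 R=93
Round 3 (k=19): L=93 R=16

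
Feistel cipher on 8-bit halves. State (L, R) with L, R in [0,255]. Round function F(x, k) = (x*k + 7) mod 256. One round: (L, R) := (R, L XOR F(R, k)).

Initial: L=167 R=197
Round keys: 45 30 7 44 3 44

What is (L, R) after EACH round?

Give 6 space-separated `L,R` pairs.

Round 1 (k=45): L=197 R=15
Round 2 (k=30): L=15 R=12
Round 3 (k=7): L=12 R=84
Round 4 (k=44): L=84 R=123
Round 5 (k=3): L=123 R=44
Round 6 (k=44): L=44 R=236

Answer: 197,15 15,12 12,84 84,123 123,44 44,236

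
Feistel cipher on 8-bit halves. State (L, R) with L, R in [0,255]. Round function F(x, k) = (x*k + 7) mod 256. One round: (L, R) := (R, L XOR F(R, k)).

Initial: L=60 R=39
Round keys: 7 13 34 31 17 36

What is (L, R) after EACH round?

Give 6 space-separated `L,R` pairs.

Round 1 (k=7): L=39 R=36
Round 2 (k=13): L=36 R=252
Round 3 (k=34): L=252 R=91
Round 4 (k=31): L=91 R=240
Round 5 (k=17): L=240 R=172
Round 6 (k=36): L=172 R=199

Answer: 39,36 36,252 252,91 91,240 240,172 172,199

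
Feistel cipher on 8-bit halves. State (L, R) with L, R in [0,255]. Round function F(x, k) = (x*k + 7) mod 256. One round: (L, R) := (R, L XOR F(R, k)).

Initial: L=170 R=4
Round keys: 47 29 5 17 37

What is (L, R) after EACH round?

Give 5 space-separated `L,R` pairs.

Round 1 (k=47): L=4 R=105
Round 2 (k=29): L=105 R=232
Round 3 (k=5): L=232 R=230
Round 4 (k=17): L=230 R=165
Round 5 (k=37): L=165 R=6

Answer: 4,105 105,232 232,230 230,165 165,6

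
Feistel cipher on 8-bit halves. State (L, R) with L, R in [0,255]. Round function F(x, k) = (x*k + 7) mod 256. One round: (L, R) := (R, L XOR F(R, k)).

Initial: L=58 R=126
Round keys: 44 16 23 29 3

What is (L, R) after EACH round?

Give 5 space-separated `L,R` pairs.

Answer: 126,149 149,41 41,35 35,215 215,175

Derivation:
Round 1 (k=44): L=126 R=149
Round 2 (k=16): L=149 R=41
Round 3 (k=23): L=41 R=35
Round 4 (k=29): L=35 R=215
Round 5 (k=3): L=215 R=175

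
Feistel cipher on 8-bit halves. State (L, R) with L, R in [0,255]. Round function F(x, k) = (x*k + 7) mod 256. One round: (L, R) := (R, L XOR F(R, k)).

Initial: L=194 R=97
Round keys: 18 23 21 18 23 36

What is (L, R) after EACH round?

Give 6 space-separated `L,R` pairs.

Answer: 97,27 27,21 21,219 219,120 120,20 20,175

Derivation:
Round 1 (k=18): L=97 R=27
Round 2 (k=23): L=27 R=21
Round 3 (k=21): L=21 R=219
Round 4 (k=18): L=219 R=120
Round 5 (k=23): L=120 R=20
Round 6 (k=36): L=20 R=175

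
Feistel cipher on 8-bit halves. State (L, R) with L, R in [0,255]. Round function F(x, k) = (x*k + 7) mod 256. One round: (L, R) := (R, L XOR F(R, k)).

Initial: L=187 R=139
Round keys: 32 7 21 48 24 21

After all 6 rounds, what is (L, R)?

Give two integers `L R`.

Round 1 (k=32): L=139 R=220
Round 2 (k=7): L=220 R=128
Round 3 (k=21): L=128 R=91
Round 4 (k=48): L=91 R=151
Round 5 (k=24): L=151 R=116
Round 6 (k=21): L=116 R=28

Answer: 116 28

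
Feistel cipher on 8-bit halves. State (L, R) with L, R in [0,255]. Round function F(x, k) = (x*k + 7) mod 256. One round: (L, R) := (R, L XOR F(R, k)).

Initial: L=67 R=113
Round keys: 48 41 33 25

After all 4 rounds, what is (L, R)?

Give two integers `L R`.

Round 1 (k=48): L=113 R=116
Round 2 (k=41): L=116 R=234
Round 3 (k=33): L=234 R=69
Round 4 (k=25): L=69 R=46

Answer: 69 46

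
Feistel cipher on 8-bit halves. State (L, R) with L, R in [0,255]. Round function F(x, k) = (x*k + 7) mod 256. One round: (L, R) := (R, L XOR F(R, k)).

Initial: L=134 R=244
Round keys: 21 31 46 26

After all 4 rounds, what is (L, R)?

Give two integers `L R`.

Answer: 70 205

Derivation:
Round 1 (k=21): L=244 R=141
Round 2 (k=31): L=141 R=238
Round 3 (k=46): L=238 R=70
Round 4 (k=26): L=70 R=205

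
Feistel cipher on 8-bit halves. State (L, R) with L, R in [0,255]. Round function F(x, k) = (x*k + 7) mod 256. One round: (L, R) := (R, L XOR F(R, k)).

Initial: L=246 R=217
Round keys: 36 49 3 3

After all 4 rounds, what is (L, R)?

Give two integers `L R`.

Round 1 (k=36): L=217 R=125
Round 2 (k=49): L=125 R=45
Round 3 (k=3): L=45 R=243
Round 4 (k=3): L=243 R=205

Answer: 243 205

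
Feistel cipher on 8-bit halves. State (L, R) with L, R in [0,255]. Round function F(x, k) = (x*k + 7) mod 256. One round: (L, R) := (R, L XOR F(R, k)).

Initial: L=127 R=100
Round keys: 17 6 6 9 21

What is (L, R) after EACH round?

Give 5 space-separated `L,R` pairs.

Answer: 100,212 212,155 155,125 125,247 247,55

Derivation:
Round 1 (k=17): L=100 R=212
Round 2 (k=6): L=212 R=155
Round 3 (k=6): L=155 R=125
Round 4 (k=9): L=125 R=247
Round 5 (k=21): L=247 R=55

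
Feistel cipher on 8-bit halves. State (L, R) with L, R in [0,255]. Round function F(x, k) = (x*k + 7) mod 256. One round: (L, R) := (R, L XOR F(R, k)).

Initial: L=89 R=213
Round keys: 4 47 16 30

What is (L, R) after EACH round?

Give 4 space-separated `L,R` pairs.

Round 1 (k=4): L=213 R=2
Round 2 (k=47): L=2 R=176
Round 3 (k=16): L=176 R=5
Round 4 (k=30): L=5 R=45

Answer: 213,2 2,176 176,5 5,45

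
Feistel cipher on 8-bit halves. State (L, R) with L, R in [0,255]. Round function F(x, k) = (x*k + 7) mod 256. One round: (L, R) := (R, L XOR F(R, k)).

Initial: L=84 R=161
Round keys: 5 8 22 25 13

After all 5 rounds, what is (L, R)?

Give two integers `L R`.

Round 1 (k=5): L=161 R=120
Round 2 (k=8): L=120 R=102
Round 3 (k=22): L=102 R=179
Round 4 (k=25): L=179 R=228
Round 5 (k=13): L=228 R=40

Answer: 228 40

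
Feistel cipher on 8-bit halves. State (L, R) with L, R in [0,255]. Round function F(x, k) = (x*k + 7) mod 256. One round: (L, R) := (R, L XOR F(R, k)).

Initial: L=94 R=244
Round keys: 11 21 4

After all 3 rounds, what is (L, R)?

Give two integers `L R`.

Answer: 220 170

Derivation:
Round 1 (k=11): L=244 R=221
Round 2 (k=21): L=221 R=220
Round 3 (k=4): L=220 R=170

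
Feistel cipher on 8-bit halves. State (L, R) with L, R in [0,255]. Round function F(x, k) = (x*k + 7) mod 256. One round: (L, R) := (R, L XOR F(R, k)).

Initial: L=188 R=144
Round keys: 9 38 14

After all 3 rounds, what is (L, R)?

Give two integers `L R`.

Answer: 249 14

Derivation:
Round 1 (k=9): L=144 R=171
Round 2 (k=38): L=171 R=249
Round 3 (k=14): L=249 R=14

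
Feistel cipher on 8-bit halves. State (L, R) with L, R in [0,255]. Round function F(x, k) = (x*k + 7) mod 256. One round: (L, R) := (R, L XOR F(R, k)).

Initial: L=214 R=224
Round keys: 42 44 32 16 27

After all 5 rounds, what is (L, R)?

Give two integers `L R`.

Round 1 (k=42): L=224 R=17
Round 2 (k=44): L=17 R=19
Round 3 (k=32): L=19 R=118
Round 4 (k=16): L=118 R=116
Round 5 (k=27): L=116 R=53

Answer: 116 53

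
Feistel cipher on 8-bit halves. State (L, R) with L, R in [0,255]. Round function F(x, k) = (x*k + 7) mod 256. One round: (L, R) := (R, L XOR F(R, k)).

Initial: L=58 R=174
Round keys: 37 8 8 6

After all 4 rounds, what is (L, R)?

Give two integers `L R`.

Round 1 (k=37): L=174 R=23
Round 2 (k=8): L=23 R=17
Round 3 (k=8): L=17 R=152
Round 4 (k=6): L=152 R=134

Answer: 152 134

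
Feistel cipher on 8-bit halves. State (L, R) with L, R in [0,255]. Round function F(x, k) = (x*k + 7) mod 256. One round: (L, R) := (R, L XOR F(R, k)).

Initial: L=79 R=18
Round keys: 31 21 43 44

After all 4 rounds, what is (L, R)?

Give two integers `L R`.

Round 1 (k=31): L=18 R=122
Round 2 (k=21): L=122 R=27
Round 3 (k=43): L=27 R=234
Round 4 (k=44): L=234 R=36

Answer: 234 36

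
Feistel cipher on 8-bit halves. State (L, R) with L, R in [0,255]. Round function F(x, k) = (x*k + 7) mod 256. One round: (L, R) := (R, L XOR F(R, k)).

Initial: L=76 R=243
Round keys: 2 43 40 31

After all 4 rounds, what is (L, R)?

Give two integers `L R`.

Answer: 142 216

Derivation:
Round 1 (k=2): L=243 R=161
Round 2 (k=43): L=161 R=225
Round 3 (k=40): L=225 R=142
Round 4 (k=31): L=142 R=216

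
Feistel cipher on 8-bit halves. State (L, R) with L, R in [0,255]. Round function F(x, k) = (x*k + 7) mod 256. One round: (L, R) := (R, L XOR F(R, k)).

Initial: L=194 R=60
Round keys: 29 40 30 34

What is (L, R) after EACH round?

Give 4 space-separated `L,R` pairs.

Round 1 (k=29): L=60 R=17
Round 2 (k=40): L=17 R=147
Round 3 (k=30): L=147 R=80
Round 4 (k=34): L=80 R=52

Answer: 60,17 17,147 147,80 80,52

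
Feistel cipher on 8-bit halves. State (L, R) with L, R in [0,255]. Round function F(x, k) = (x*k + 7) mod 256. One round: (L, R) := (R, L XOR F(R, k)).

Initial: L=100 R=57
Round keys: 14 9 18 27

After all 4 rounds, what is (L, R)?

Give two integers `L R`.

Round 1 (k=14): L=57 R=65
Round 2 (k=9): L=65 R=105
Round 3 (k=18): L=105 R=40
Round 4 (k=27): L=40 R=86

Answer: 40 86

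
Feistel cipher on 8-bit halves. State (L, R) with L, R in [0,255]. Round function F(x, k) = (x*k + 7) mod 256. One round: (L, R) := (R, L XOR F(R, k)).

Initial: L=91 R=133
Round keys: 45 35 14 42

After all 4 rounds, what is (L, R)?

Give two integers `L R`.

Round 1 (k=45): L=133 R=51
Round 2 (k=35): L=51 R=133
Round 3 (k=14): L=133 R=126
Round 4 (k=42): L=126 R=54

Answer: 126 54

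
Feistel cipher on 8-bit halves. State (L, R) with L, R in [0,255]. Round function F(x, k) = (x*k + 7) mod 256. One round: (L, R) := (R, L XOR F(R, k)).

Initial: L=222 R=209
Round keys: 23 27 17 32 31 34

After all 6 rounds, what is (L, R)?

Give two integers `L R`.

Answer: 187 28

Derivation:
Round 1 (k=23): L=209 R=16
Round 2 (k=27): L=16 R=102
Round 3 (k=17): L=102 R=221
Round 4 (k=32): L=221 R=193
Round 5 (k=31): L=193 R=187
Round 6 (k=34): L=187 R=28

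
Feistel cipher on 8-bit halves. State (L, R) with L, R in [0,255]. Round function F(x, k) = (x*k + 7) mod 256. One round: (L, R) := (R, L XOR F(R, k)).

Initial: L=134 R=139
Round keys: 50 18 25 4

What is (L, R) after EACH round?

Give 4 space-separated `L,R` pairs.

Answer: 139,171 171,134 134,182 182,89

Derivation:
Round 1 (k=50): L=139 R=171
Round 2 (k=18): L=171 R=134
Round 3 (k=25): L=134 R=182
Round 4 (k=4): L=182 R=89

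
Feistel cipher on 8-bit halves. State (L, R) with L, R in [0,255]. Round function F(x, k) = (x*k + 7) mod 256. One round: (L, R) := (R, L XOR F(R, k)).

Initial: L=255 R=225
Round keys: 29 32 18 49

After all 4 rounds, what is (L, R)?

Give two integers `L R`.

Answer: 8 9

Derivation:
Round 1 (k=29): L=225 R=123
Round 2 (k=32): L=123 R=134
Round 3 (k=18): L=134 R=8
Round 4 (k=49): L=8 R=9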